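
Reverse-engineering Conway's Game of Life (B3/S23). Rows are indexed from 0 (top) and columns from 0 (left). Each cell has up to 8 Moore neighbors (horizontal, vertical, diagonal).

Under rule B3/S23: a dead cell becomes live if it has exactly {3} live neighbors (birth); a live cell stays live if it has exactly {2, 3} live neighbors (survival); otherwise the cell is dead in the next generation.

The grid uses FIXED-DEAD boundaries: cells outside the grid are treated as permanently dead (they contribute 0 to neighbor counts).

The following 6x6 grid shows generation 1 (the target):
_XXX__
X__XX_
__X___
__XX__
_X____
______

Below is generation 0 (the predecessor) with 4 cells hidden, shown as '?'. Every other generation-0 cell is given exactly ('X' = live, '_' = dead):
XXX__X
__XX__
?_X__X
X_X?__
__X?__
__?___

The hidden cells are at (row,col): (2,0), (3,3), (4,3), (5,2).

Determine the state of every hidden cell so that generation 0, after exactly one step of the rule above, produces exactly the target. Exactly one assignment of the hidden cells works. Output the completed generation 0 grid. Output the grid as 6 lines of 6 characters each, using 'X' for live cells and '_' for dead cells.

Hidden generation-0 cells (in order): (2,0), (3,3), (4,3), (5,2).
A hidden cell only influences target cells in its own 3x3 neighborhood. Try each of the 2^4 = 16 assignments, step the completed generation 0 forward once under B3/S23, and compare with the target:
  (2,0)=_ (3,3)=_ (4,3)=_ (5,2)=_ -> step gives (1,0)='_' but target has 'X' -> reject
  (2,0)=_ (3,3)=_ (4,3)=_ (5,2)=X -> step gives (1,0)='_' but target has 'X' -> reject
  (2,0)=_ (3,3)=_ (4,3)=X (5,2)=_ -> step gives (1,0)='_' but target has 'X' -> reject
  (2,0)=_ (3,3)=_ (4,3)=X (5,2)=X -> step gives (1,0)='_' but target has 'X' -> reject
  (2,0)=_ (3,3)=X (4,3)=_ (5,2)=_ -> step gives (1,0)='_' but target has 'X' -> reject
  (2,0)=_ (3,3)=X (4,3)=_ (5,2)=X -> step gives (1,0)='_' but target has 'X' -> reject
  (2,0)=_ (3,3)=X (4,3)=X (5,2)=_ -> step gives (1,0)='_' but target has 'X' -> reject
  (2,0)=_ (3,3)=X (4,3)=X (5,2)=X -> step gives (1,0)='_' but target has 'X' -> reject
  (2,0)=X (3,3)=_ (4,3)=_ (5,2)=_ -> step reproduces the target at every cell -> ACCEPT
  (2,0)=X (3,3)=_ (4,3)=_ (5,2)=X -> step gives (4,1)='_' but target has 'X' -> reject
  (2,0)=X (3,3)=_ (4,3)=X (5,2)=_ -> step gives (3,3)='_' but target has 'X' -> reject
  (2,0)=X (3,3)=_ (4,3)=X (5,2)=X -> step gives (3,3)='_' but target has 'X' -> reject
  (2,0)=X (3,3)=X (4,3)=_ (5,2)=_ -> step gives (2,2)='_' but target has 'X' -> reject
  (2,0)=X (3,3)=X (4,3)=_ (5,2)=X -> step gives (2,2)='_' but target has 'X' -> reject
  (2,0)=X (3,3)=X (4,3)=X (5,2)=_ -> step gives (2,2)='_' but target has 'X' -> reject
  (2,0)=X (3,3)=X (4,3)=X (5,2)=X -> step gives (2,2)='_' but target has 'X' -> reject
Unique solution: (2,0)=live, (3,3)=dead, (4,3)=dead, (5,2)=dead.
Check: live-neighbor counts of every cell in the completed generation 0:
133320
364332
153420
152311
131200
011100
Applying B3/S23 to generation 0 with these counts gives:
_XXX__
X__XX_
__X___
__XX__
_X____
______
which matches the target exactly.

Answer: XXX__X
__XX__
X_X__X
X_X___
__X___
______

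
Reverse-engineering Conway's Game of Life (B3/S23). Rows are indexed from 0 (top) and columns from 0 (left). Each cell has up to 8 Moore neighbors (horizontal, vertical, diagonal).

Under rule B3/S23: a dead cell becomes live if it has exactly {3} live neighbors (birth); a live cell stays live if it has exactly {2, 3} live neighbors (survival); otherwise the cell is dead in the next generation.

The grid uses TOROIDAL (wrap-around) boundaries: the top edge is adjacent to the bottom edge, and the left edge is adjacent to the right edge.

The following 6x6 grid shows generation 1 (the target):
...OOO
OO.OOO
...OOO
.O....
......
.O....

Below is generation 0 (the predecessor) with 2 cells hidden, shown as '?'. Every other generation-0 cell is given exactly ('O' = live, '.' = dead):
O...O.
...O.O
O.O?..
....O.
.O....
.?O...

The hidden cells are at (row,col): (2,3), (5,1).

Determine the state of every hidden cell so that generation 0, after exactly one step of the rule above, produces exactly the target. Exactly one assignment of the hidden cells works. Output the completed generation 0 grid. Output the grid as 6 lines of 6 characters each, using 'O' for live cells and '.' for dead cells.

Hidden generation-0 cells (in order): (2,3), (5,1).
A hidden cell only influences target cells in its own 3x3 neighborhood. Try each of the 2^2 = 4 assignments, step the completed generation 0 forward once under B3/S23, and compare with the target:
  (2,3)=. (5,1)=. -> step reproduces the target at every cell -> ACCEPT
  (2,3)=. (5,1)=O -> step gives (0,0)='O' but target has '.' -> reject
  (2,3)=O (5,1)=. -> step gives (1,2)='O' but target has '.' -> reject
  (2,3)=O (5,1)=O -> step gives (0,0)='O' but target has '.' -> reject
Unique solution: (2,3)=dead, (5,1)=dead.
Check: live-neighbor counts of every cell in the completed generation 0:
122323
332233
121333
232202
112211
231212
Applying B3/S23 to generation 0 with these counts gives:
...OOO
OO.OOO
...OOO
.O....
......
.O....
which matches the target exactly.

Answer: O...O.
...O.O
O.O...
....O.
.O....
..O...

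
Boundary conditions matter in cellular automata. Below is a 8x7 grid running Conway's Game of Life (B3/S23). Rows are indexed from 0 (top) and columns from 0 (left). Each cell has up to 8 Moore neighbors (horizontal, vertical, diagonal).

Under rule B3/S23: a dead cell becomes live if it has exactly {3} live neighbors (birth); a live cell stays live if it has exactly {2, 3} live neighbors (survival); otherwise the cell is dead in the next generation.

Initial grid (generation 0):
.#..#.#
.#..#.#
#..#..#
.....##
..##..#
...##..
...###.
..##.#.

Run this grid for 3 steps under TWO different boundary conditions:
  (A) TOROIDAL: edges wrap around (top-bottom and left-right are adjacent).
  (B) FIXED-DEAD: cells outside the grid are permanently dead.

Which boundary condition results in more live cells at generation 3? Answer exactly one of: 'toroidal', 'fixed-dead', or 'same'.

Under TOROIDAL boundary, generation 3:
.###..#
.###.#.
.#.#...
.##....
.......
.......
.......
#....##
Population = 15

Under FIXED-DEAD boundary, generation 3:
.#..#..
.#..#..
.#...#.
.....##
.......
.......
.......
.......
Population = 8

Comparison: toroidal=15, fixed-dead=8 -> toroidal

Answer: toroidal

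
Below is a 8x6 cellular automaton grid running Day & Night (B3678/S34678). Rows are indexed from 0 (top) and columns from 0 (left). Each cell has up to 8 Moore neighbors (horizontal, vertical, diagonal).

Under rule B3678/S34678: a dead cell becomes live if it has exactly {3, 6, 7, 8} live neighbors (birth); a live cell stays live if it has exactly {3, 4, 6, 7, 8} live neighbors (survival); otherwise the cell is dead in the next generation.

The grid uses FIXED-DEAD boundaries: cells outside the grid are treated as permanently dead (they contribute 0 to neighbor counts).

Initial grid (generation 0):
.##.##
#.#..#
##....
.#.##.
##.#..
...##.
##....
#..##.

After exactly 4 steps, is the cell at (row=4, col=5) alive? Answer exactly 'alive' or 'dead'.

Simulating step by step:
Generation 0 (given above): 22 live cells
Generation 1: 15 live cells
.#.#..
#####.
##.##.
.#....
...#..
......
..#...
.#....
Generation 2: 14 live cells
##.##.
#.#.#.
#.###.
#..##.
......
......
......
......
Generation 3: 17 live cells
.###..
######
..####
.####.
......
......
......
......
Generation 4: 18 live cells
##.#..
..####
######
..#.##
..##..
......
......
......

Cell (4,5) at generation 4: 0 -> dead

Answer: dead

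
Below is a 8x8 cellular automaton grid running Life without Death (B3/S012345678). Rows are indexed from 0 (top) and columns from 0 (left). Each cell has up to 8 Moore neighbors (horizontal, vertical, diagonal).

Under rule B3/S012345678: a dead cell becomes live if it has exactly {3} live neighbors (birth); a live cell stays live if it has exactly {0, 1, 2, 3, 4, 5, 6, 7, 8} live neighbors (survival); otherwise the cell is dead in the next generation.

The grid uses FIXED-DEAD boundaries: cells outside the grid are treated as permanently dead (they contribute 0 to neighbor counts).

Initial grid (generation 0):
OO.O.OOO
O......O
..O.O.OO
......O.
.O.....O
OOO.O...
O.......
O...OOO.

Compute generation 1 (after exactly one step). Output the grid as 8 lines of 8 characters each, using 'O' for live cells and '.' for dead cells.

Answer: OO.O.OOO
O.OOO..O
..O.OOOO
.....OO.
OOO....O
OOO.O...
O..OO...
O...OOO.

Derivation:
Simulating step by step:
Generation 0 (given above): 24 live cells
Generation 1: 33 live cells
(generation 1 grid is the final answer)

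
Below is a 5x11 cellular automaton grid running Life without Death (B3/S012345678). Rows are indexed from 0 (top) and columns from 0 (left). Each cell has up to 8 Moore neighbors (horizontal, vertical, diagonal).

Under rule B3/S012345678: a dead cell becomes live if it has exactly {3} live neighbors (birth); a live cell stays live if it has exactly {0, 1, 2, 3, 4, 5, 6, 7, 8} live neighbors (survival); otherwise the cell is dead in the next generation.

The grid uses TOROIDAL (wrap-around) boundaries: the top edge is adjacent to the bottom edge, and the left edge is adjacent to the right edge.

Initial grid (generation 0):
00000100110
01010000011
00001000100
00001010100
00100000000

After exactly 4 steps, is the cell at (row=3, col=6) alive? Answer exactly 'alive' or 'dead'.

Answer: alive

Derivation:
Simulating step by step:
Generation 0 (given above): 13 live cells
Generation 1: 26 live cells
00100100111
01011000011
00011101100
00011111100
00100101110
Generation 2: 35 live cells
11100111111
11011011011
00011101100
00111111100
00100101111
Generation 3: 38 live cells
11100111111
11011011011
11011101101
00111111100
00100101111
Generation 4: 38 live cells
11100111111
11011011011
11011101101
00111111100
00100101111

Cell (3,6) at generation 4: 1 -> alive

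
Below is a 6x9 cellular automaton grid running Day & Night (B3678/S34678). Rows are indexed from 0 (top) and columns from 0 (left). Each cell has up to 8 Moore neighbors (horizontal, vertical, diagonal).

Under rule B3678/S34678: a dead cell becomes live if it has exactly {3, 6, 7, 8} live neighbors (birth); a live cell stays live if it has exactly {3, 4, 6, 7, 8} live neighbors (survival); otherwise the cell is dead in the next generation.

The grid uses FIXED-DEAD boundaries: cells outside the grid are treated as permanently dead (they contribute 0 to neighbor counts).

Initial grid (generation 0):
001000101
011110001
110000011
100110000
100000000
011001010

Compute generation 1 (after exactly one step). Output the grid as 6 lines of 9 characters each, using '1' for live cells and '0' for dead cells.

Answer: 011000010
111100001
110000000
100000000
001110000
000000000

Derivation:
Simulating step by step:
Generation 0 (given above): 20 live cells
Generation 1: 14 live cells
(generation 1 grid is the final answer)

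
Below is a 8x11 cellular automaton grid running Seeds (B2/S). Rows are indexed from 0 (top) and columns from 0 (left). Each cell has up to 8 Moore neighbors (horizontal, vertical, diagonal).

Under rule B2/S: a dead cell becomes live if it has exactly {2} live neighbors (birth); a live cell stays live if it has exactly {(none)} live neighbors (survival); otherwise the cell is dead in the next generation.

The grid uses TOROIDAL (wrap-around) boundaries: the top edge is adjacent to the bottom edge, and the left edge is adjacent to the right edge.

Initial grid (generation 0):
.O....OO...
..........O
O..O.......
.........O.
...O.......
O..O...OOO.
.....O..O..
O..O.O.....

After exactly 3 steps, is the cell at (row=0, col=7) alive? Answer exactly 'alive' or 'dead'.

Simulating step by step:
Generation 0 (given above): 18 live cells
Generation 1: 26 live cells
..O.OO....O
.OO...OO...
.........O.
..OOO.....O
..O.O..O...
..O...O...O
OOOO.......
.OO.....O..
Generation 2: 31 live cells
........OO.
O...O...OOO
O...OOOOO.O
.O...O..OO.
O.....O..OO
....OO.O...
.......O.OO
.....O...OO
Generation 3: 11 live cells
....OO.O...
.O.O.......
...O.......
...........
.O.........
...........
O..........
O.....OO...

Cell (0,7) at generation 3: 1 -> alive

Answer: alive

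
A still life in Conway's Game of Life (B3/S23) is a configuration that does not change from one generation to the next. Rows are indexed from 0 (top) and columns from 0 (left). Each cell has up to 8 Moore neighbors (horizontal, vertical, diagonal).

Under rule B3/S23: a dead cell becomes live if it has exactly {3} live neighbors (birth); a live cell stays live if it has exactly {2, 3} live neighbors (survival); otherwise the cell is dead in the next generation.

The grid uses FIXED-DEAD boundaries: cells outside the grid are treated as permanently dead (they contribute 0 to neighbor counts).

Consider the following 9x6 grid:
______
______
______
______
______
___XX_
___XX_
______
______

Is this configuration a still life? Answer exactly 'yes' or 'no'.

Answer: yes

Derivation:
Compute generation 1 and compare to generation 0 (given above):
Generation 1:
______
______
______
______
______
___XX_
___XX_
______
______
The grids are IDENTICAL -> still life.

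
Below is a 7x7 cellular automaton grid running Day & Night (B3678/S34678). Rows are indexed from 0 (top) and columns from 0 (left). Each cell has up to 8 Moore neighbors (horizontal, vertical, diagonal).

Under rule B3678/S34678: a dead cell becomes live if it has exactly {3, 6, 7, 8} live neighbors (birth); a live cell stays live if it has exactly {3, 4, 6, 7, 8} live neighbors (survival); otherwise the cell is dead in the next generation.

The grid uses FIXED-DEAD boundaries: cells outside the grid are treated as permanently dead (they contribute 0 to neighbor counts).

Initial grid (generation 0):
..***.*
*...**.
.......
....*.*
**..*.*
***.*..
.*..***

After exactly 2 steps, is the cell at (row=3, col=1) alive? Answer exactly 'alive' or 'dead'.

Simulating step by step:
Generation 0 (given above): 21 live cells
Generation 1: 18 live cells
...**..
....**.
....*..
.......
***....
*.*.***
****.*.
Generation 2: 18 live cells
....**.
....**.
.....*.
.*.....
.*.*.*.
**..**.
.***.**

Cell (3,1) at generation 2: 1 -> alive

Answer: alive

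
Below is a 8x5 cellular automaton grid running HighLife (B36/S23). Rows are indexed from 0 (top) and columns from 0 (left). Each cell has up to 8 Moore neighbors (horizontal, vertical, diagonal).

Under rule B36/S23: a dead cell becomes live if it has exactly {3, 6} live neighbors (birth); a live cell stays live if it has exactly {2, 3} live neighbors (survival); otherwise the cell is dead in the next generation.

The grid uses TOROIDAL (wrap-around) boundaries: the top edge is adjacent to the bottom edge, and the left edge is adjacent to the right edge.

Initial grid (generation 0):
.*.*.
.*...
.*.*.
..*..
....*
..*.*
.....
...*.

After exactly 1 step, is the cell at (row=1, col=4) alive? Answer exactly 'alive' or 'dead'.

Answer: dead

Derivation:
Simulating step by step:
Generation 0 (given above): 10 live cells
Generation 1: 8 live cells
.....
**...
.*...
..**.
.....
...*.
...*.
..*..

Cell (1,4) at generation 1: 0 -> dead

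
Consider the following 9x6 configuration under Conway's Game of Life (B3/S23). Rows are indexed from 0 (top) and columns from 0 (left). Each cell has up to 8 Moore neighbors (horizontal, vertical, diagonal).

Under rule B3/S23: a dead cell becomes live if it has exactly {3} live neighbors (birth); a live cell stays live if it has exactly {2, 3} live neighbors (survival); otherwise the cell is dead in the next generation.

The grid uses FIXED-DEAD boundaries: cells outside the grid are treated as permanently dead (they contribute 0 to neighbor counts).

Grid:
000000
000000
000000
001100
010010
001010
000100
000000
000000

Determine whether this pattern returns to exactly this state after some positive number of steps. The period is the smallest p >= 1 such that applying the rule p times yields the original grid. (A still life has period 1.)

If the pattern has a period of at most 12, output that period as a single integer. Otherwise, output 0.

Simulating and comparing each generation to the original:
Gen 0 (original, given above): 7 live cells
Gen 1: 7 live cells, MATCHES original -> period = 1

Answer: 1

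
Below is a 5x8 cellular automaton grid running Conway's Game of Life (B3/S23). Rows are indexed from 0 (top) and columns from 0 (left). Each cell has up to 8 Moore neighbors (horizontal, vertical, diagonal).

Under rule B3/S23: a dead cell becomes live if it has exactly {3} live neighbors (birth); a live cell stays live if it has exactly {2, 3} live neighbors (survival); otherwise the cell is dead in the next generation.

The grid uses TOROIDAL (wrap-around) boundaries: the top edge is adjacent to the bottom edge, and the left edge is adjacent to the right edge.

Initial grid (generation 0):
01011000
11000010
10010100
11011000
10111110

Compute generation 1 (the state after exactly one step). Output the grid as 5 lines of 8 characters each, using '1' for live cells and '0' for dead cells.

Simulating step by step:
Generation 0 (given above): 19 live cells
Generation 1: 12 live cells
(generation 1 grid is the final answer)

Answer: 00000010
11010101
00010100
10000010
10000001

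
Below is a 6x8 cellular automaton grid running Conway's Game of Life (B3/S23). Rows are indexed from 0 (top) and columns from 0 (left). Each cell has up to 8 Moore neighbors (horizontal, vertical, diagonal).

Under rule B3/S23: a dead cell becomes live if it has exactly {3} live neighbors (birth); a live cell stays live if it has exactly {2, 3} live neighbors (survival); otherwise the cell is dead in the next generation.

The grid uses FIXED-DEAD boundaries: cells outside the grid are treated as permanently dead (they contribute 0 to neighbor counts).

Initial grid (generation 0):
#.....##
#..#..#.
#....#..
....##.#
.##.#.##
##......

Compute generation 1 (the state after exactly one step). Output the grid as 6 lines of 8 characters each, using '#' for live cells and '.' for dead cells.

Answer: ......##
##...###
.....#..
.#.##..#
#####.##
###.....

Derivation:
Simulating step by step:
Generation 0 (given above): 18 live cells
Generation 1: 22 live cells
(generation 1 grid is the final answer)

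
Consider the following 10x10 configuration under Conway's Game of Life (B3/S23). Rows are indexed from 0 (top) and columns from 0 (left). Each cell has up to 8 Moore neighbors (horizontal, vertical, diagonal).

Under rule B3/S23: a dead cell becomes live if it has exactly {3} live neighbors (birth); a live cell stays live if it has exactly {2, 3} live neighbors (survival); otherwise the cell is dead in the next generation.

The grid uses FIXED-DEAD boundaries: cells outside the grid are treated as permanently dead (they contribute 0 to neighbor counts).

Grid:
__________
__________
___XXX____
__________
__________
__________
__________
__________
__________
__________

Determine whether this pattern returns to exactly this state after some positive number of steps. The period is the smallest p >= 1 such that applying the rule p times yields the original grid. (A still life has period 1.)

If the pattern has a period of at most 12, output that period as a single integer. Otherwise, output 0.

Answer: 2

Derivation:
Simulating and comparing each generation to the original:
Gen 0 (original, given above): 3 live cells
Gen 1: 3 live cells, differs from original
Gen 2: 3 live cells, MATCHES original -> period = 2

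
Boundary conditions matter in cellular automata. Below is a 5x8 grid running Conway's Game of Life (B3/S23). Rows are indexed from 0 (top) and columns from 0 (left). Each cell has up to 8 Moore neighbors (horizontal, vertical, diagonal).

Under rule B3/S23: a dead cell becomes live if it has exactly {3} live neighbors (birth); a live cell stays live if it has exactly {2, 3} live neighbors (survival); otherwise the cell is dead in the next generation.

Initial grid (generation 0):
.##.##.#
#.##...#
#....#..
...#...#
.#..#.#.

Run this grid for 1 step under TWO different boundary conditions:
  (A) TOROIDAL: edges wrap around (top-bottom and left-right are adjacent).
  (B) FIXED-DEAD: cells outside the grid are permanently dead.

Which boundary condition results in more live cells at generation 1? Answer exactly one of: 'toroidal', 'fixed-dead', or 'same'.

Answer: toroidal

Derivation:
Under TOROIDAL boundary, generation 1:
....##.#
..##.#.#
#####.#.
#...####
.#..#.##
Population = 22

Under FIXED-DEAD boundary, generation 1:
.##.#.#.
#.##.#..
.####.#.
....###.
........
Population = 16

Comparison: toroidal=22, fixed-dead=16 -> toroidal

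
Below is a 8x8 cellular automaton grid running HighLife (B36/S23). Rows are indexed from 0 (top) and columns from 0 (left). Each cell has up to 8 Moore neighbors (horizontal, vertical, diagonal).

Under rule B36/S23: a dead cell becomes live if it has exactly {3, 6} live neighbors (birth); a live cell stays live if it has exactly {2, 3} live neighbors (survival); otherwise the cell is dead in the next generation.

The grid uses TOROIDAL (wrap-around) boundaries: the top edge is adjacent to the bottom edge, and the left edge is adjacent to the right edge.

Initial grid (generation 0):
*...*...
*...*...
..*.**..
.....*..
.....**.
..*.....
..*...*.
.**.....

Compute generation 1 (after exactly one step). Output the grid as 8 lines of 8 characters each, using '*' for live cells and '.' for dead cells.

Simulating step by step:
Generation 0 (given above): 15 live cells
Generation 1: 16 live cells
(generation 1 grid is the final answer)

Answer: *..*....
.*..*...
...***..
........
.....**.
.....**.
..**....
.***....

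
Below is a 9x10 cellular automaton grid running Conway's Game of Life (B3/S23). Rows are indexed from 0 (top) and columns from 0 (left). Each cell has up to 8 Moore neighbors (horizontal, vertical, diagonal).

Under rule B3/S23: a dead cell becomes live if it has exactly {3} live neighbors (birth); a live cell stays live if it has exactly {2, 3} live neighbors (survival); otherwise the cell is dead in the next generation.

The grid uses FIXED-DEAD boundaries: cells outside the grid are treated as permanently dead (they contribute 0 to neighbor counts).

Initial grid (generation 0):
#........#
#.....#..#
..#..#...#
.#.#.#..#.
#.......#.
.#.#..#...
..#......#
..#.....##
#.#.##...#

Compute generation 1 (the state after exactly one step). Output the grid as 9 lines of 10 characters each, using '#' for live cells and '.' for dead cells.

Simulating step by step:
Generation 0 (given above): 27 live cells
Generation 1: 33 live cells
(generation 1 grid is the final answer)

Answer: ..........
.#......##
.##.###.##
.##.#...##
##..#..#..
.##.......
.###....##
..#.....##
.#.#....##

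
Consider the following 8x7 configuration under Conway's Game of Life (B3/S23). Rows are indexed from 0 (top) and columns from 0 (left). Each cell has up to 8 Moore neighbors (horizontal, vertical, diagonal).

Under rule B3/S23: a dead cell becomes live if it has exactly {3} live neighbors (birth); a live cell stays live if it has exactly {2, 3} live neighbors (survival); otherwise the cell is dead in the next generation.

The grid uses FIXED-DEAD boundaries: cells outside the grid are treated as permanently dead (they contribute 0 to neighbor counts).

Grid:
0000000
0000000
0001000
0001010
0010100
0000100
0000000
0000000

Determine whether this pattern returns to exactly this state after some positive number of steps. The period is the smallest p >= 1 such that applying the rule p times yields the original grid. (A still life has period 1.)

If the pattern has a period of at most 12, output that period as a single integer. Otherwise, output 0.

Simulating and comparing each generation to the original:
Gen 0 (original, given above): 6 live cells
Gen 1: 6 live cells, differs from original
Gen 2: 6 live cells, MATCHES original -> period = 2

Answer: 2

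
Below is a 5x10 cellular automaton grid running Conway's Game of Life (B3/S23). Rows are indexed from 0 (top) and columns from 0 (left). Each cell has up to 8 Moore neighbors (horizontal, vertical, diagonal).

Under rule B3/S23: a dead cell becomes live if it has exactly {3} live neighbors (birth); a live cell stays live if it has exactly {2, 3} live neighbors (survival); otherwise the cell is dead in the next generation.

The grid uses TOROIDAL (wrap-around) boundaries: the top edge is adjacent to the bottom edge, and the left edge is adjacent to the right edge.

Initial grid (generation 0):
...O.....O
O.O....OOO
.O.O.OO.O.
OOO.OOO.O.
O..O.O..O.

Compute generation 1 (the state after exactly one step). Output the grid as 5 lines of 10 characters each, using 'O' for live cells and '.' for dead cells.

Simulating step by step:
Generation 0 (given above): 23 live cells
Generation 1: 21 live cells
(generation 1 grid is the final answer)

Answer: .OOOO..O..
OOOOO.OO..
...O......
O.......O.
O..O.OOOO.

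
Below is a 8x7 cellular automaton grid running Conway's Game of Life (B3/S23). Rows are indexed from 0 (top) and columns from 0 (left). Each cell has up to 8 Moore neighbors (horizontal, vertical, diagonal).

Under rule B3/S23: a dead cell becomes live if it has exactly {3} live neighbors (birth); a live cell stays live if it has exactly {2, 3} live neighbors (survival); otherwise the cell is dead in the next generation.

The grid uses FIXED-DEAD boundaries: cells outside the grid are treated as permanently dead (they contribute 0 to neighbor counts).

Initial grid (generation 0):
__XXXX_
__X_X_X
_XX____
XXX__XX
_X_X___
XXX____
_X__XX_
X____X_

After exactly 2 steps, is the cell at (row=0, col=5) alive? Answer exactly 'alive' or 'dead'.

Simulating step by step:
Generation 0 (given above): 24 live cells
Generation 1: 17 live cells
__X_XX_
____X__
X_____X
X__X___
___X___
X__XX__
__X_XX_
____XX_
Generation 2: 12 live cells
___XXX_
___XX__
_______
_______
__XX___
__X__X_
_______
___XXX_

Cell (0,5) at generation 2: 1 -> alive

Answer: alive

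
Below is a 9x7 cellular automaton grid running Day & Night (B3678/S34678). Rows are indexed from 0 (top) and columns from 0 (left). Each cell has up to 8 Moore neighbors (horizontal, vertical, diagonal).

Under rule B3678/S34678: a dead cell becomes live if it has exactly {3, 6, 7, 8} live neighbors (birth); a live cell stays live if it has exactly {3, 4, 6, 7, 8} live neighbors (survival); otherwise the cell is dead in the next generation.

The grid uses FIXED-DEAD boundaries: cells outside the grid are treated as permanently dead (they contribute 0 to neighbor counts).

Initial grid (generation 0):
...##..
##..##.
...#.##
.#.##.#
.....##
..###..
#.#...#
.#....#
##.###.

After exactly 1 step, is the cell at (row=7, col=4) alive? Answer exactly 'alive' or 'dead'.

Answer: alive

Derivation:
Simulating step by step:
Generation 0 (given above): 28 live cells
Generation 1: 24 live cells
....##.
..#..##
##.##.#
..#.###
.....#.
.#.#..#
..#..#.
.#.##..
..#....

Cell (7,4) at generation 1: 1 -> alive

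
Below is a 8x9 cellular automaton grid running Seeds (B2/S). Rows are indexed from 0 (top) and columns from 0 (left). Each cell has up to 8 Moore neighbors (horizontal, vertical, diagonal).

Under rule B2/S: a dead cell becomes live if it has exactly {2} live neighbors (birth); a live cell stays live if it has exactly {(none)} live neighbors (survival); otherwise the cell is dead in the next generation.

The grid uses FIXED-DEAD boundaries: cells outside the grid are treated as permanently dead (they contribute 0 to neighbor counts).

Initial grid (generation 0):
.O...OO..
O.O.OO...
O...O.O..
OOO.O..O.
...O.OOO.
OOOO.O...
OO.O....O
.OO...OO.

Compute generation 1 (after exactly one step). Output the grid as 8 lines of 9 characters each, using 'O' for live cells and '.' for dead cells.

Answer: O.OO.....
.......O.
.......O.
........O
........O
........O
.....O...
...O....O

Derivation:
Simulating step by step:
Generation 0 (given above): 32 live cells
Generation 1: 11 live cells
(generation 1 grid is the final answer)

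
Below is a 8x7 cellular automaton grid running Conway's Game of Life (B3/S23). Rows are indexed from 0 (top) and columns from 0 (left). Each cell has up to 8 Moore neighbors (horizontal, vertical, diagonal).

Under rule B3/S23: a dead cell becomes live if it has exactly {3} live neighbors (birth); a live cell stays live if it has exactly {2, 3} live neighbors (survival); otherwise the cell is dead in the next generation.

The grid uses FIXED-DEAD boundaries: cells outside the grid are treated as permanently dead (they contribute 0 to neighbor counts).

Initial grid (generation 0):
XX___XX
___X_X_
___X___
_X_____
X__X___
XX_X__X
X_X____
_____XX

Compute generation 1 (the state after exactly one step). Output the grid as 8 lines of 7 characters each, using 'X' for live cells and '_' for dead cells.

Simulating step by step:
Generation 0 (given above): 18 live cells
Generation 1: 16 live cells
(generation 1 grid is the final answer)

Answer: ____XXX
__X__XX
__X_X__
__X____
X______
X__X___
X_X__XX
_______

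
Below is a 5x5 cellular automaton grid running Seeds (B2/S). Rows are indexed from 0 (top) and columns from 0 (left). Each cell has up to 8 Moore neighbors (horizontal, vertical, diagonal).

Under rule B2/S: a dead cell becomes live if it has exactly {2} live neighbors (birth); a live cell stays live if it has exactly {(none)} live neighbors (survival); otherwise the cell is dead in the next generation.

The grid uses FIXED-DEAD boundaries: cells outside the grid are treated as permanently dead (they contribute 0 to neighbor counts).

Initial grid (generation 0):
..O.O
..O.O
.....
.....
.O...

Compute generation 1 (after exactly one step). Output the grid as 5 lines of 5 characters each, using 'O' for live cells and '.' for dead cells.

Simulating step by step:
Generation 0 (given above): 5 live cells
Generation 1: 3 live cells
(generation 1 grid is the final answer)

Answer: .O...
.O...
...O.
.....
.....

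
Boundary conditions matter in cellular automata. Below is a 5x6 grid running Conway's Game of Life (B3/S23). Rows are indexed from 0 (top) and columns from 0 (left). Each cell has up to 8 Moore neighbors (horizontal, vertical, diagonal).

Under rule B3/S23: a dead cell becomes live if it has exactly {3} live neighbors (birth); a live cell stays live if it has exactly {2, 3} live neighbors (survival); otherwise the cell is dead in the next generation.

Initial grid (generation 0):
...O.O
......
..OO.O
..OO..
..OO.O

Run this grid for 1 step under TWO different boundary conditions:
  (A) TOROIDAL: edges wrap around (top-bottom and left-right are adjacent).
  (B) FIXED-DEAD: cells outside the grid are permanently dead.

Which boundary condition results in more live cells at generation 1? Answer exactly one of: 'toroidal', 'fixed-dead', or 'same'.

Answer: fixed-dead

Derivation:
Under TOROIDAL boundary, generation 1:
..OO..
..OO..
..OOO.
.O....
......
Population = 8

Under FIXED-DEAD boundary, generation 1:
......
..OO..
..OOO.
.O....
..OOO.
Population = 9

Comparison: toroidal=8, fixed-dead=9 -> fixed-dead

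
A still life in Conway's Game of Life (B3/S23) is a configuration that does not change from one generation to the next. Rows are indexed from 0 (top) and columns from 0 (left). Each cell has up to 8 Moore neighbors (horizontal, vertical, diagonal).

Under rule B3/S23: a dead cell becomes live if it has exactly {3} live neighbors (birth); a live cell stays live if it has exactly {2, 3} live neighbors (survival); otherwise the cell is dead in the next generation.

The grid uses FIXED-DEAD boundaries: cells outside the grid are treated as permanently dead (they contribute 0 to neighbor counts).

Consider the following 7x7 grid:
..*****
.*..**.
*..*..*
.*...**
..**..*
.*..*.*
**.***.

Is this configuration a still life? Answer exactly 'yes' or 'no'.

Answer: no

Derivation:
Compute generation 1 and compare to generation 0 (given above):
Generation 1:
..**..*
.*.....
***...*
.*.****
.****.*
**....*
******.
Cell (0,4) differs: gen0=1 vs gen1=0 -> NOT a still life.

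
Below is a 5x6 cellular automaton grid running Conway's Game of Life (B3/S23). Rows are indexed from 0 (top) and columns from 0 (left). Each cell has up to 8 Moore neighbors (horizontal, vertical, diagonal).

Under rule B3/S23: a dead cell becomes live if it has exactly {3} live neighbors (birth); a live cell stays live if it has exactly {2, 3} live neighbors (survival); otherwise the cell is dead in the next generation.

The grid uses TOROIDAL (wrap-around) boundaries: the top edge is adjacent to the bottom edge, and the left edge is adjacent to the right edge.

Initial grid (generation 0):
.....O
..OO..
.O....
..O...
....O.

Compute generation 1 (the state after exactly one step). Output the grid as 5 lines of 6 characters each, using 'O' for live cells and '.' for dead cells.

Simulating step by step:
Generation 0 (given above): 6 live cells
Generation 1: 5 live cells
(generation 1 grid is the final answer)

Answer: ...OO.
..O...
.O.O..
......
......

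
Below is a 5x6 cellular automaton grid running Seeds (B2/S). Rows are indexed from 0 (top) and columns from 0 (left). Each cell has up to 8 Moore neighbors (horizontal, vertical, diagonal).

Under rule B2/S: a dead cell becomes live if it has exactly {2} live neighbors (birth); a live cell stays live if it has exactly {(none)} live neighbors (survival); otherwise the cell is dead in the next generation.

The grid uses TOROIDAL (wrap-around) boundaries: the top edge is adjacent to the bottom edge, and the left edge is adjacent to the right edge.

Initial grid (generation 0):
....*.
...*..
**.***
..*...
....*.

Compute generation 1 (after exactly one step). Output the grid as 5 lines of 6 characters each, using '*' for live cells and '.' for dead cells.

Answer: .....*
.*....
......
......
.....*

Derivation:
Simulating step by step:
Generation 0 (given above): 9 live cells
Generation 1: 3 live cells
(generation 1 grid is the final answer)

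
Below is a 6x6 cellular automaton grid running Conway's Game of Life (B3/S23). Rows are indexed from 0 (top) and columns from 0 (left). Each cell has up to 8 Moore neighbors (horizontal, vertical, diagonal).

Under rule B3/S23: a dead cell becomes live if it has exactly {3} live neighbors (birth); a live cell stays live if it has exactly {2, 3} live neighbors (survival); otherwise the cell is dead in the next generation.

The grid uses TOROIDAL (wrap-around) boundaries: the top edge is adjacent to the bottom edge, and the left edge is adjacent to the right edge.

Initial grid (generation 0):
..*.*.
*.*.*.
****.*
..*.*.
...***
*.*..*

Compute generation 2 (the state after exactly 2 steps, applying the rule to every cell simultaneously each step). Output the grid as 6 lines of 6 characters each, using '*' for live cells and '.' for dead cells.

Answer: *.*...
*..*..
.....*
*.....
*.*...
......

Derivation:
Simulating step by step:
Generation 0 (given above): 18 live cells
Generation 1: 12 live cells
*.*.*.
*...*.
*.....
......
***...
***...
Generation 2: 8 live cells
(generation 2 grid is the final answer)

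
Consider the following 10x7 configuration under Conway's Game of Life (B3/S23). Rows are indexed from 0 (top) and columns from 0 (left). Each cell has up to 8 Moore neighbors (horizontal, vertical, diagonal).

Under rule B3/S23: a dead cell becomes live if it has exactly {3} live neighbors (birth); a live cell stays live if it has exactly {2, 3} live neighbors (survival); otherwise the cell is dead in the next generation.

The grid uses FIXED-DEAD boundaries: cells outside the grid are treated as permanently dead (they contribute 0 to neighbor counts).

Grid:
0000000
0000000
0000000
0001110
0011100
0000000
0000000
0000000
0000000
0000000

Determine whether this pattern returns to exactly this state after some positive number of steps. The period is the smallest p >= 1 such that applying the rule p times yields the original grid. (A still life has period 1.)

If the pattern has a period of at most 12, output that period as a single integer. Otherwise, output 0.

Answer: 2

Derivation:
Simulating and comparing each generation to the original:
Gen 0 (original, given above): 6 live cells
Gen 1: 6 live cells, differs from original
Gen 2: 6 live cells, MATCHES original -> period = 2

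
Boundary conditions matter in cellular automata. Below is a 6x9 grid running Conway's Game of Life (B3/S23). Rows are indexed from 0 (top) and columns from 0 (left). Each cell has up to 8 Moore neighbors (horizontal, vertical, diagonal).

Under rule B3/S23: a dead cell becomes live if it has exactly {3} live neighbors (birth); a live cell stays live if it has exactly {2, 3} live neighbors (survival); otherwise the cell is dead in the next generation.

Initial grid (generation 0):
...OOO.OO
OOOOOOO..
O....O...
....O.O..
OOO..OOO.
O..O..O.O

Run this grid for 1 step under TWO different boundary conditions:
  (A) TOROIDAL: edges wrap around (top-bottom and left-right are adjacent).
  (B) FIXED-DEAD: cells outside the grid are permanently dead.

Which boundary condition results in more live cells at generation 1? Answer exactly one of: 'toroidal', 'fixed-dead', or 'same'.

Under TOROIDAL boundary, generation 1:
.........
OOO....O.
O.O......
O...O..OO
OOOOO....
...O.....
Population = 16

Under FIXED-DEAD boundary, generation 1:
.O.....O.
OOO....O.
O.O......
O...O..O.
OOOOO....
O.O..OO..
Population = 20

Comparison: toroidal=16, fixed-dead=20 -> fixed-dead

Answer: fixed-dead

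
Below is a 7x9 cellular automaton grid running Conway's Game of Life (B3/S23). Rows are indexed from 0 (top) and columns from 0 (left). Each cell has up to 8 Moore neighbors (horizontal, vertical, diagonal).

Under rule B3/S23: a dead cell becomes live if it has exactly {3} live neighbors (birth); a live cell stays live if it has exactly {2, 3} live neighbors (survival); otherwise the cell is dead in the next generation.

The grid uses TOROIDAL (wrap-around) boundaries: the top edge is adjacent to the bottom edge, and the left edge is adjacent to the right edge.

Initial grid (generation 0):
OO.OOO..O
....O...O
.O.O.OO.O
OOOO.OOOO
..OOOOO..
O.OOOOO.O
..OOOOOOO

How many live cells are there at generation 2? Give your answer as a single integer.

Simulating step by step:
Generation 0 (given above): 40 live cells
Generation 1: 9 live cells
.O.......
.O....O.O
.O.O.....
........O
.........
O.......O
.........
Generation 2: 7 live cells
O........
.O.......
..O....O.
.........
O.......O
.........
O........
Population at generation 2: 7

Answer: 7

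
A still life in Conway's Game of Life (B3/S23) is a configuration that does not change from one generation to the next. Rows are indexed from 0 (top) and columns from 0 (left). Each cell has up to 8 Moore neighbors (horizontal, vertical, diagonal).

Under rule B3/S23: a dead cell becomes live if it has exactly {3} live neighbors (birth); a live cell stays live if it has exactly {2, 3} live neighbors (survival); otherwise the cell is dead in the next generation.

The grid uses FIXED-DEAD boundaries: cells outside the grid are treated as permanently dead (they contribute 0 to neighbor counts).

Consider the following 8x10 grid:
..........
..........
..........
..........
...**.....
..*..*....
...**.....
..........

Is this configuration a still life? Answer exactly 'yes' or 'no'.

Compute generation 1 and compare to generation 0 (given above):
Generation 1:
..........
..........
..........
..........
...**.....
..*..*....
...**.....
..........
The grids are IDENTICAL -> still life.

Answer: yes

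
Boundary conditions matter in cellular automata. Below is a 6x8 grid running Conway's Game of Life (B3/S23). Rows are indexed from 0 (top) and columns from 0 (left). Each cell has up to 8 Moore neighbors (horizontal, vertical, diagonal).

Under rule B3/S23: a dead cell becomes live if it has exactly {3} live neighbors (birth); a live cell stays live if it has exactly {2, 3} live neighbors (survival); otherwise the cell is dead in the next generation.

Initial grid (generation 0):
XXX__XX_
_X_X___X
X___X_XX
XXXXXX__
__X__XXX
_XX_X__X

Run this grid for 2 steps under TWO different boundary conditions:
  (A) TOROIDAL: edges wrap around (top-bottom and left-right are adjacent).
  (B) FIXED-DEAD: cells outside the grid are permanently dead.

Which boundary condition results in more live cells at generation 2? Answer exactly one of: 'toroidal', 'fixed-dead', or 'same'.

Under TOROIDAL boundary, generation 2:
________
___XX_X_
___X____
________
________
____X_X_
Population = 6

Under FIXED-DEAD boundary, generation 2:
_XXX____
X_XX_X_X
_X_X__XX
X_____XX
X__X__X_
_XX___X_
Population = 21

Comparison: toroidal=6, fixed-dead=21 -> fixed-dead

Answer: fixed-dead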